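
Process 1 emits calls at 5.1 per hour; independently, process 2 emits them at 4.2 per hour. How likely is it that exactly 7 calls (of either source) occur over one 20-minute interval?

Independent Poisson processes superpose: combined rate λ = 5.1 + 4.2 = 9.3 per hour.
Over the interval, μ = 9.3 × 1/3 = 3.1 (a 20-minute interval = 1/3 hours).
P(N = 7) = e^(−3.1) · 3.1^7/7! ≈ 0.0246.

0.0246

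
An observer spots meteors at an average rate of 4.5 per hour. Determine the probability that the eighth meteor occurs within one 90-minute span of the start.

0.3641

Over the interval, μ = 4.5 × 1.5 = 6.75 (a 90-minute span = 1.5 hours).
The eighth arrival falls in the interval iff at least 8 events occur there: P(S_8 ≤ t) = P(N ≥ 8) = 1 − P(N ≤ 7) ≈ 0.3641.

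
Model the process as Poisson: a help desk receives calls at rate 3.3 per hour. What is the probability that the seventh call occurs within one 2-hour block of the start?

0.4892

Over the interval, μ = 3.3 × 2 = 6.6 (a 2-hour block = 2 hours).
The seventh arrival falls in the interval iff at least 7 events occur there: P(S_7 ≤ t) = P(N ≥ 7) = 1 − P(N ≤ 6) ≈ 0.4892.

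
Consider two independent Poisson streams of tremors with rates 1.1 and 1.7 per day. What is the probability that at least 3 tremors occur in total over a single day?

0.5305

Independent Poisson processes superpose: combined rate λ = 1.1 + 1.7 = 2.8 per day.
So μ = 2.8.
P(N ≥ 3) = 1 − P(N ≤ 2) ≈ 0.5305.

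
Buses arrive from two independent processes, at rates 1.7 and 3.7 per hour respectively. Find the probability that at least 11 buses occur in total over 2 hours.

Independent Poisson processes superpose: combined rate λ = 1.7 + 3.7 = 5.4 per hour.
Over the interval, μ = 5.4 × 2 = 10.8 (2 hours).
P(N ≥ 11) = 1 − P(N ≤ 10) ≈ 0.5160.

0.5160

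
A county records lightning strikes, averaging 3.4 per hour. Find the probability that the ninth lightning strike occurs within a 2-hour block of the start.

0.2452

Over the interval, μ = 3.4 × 2 = 6.8 (a 2-hour block = 2 hours).
The ninth arrival falls in the interval iff at least 9 events occur there: P(S_9 ≤ t) = P(N ≥ 9) = 1 − P(N ≤ 8) ≈ 0.2452.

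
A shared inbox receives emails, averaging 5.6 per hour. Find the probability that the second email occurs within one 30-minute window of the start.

Over the interval, μ = 5.6 × 0.5 = 2.8 (a 30-minute window = 0.5 hours).
The second arrival falls in the interval iff at least 2 events occur there: P(S_2 ≤ t) = P(N ≥ 2) = 1 − P(N ≤ 1) ≈ 0.7689.

0.7689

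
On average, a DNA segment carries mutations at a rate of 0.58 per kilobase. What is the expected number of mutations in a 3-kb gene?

E[N] = λt = 0.58 × 3 = 1.74 (a 3-kb gene = 3 kilobases).

1.74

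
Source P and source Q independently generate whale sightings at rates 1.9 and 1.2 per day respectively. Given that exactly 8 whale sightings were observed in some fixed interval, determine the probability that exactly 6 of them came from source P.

Given the total, each event is independently from source P with probability p = λ_P/(λ_P+λ_Q) = 1.9/3.1 ≈ 0.6129.
So K ~ Binomial(8, 1.9/3.1): P(K = 6) = C(8,6) · (1.9/3.1)^6 · (1.2/3.1)^2 ≈ 0.2224.

0.2224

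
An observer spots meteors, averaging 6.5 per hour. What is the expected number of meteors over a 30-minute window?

E[N] = λt = 6.5 × 0.5 = 3.25 (a 30-minute window = 0.5 hours).

3.25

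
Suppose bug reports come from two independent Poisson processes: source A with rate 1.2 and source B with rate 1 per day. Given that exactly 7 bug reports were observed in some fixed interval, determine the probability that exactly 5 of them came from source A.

Given the total, each event is independently from source A with probability p = λ_A/(λ_A+λ_B) = 1.2/2.2 ≈ 0.5455.
So K ~ Binomial(7, 1.2/2.2): P(K = 5) = C(7,5) · (1.2/2.2)^5 · (1/2.2)^2 ≈ 0.2095.

0.2095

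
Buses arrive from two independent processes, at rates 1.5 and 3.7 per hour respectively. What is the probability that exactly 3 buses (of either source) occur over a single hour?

Independent Poisson processes superpose: combined rate λ = 1.5 + 3.7 = 5.2 per hour.
So μ = 5.2.
P(N = 3) = e^(−5.2) · 5.2^3/3! ≈ 0.1293.

0.1293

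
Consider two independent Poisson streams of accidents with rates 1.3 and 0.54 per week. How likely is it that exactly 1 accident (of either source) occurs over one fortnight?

Independent Poisson processes superpose: combined rate λ = 1.3 + 0.54 = 1.84 per week.
Over the interval, μ = 1.84 × 2 = 3.68 (a fortnight = 2 weeks).
P(N = 1) = e^(−3.68) · 3.68^1/1! ≈ 0.0928.

0.0928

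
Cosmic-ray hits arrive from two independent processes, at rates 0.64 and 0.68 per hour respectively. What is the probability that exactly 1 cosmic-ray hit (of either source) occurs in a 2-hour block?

Independent Poisson processes superpose: combined rate λ = 0.64 + 0.68 = 1.32 per hour.
Over the interval, μ = 1.32 × 2 = 2.64 (a 2-hour block = 2 hours).
P(N = 1) = e^(−2.64) · 2.64^1/1! ≈ 0.1884.

0.1884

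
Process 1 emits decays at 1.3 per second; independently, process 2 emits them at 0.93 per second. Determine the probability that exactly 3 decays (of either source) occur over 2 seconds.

Independent Poisson processes superpose: combined rate λ = 1.3 + 0.93 = 2.23 per second.
Over the interval, μ = 2.23 × 2 = 4.46 (2 seconds).
P(N = 3) = e^(−4.46) · 4.46^3/3! ≈ 0.1710.

0.1710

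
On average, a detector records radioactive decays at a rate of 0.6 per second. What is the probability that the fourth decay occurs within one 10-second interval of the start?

0.8488

Over the interval, μ = 0.6 × 10 = 6 (a 10-second interval = 10 seconds).
The fourth arrival falls in the interval iff at least 4 events occur there: P(S_4 ≤ t) = P(N ≥ 4) = 1 − P(N ≤ 3) ≈ 0.8488.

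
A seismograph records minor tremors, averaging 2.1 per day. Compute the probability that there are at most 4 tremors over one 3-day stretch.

Over the interval, μ = 2.1 × 3 = 6.3 (a 3-day stretch = 3 days).
P(N ≤ 4) = Σ_{j=0}^{4} e^(−μ) μ^j/j! ≈ 0.2469.

0.2469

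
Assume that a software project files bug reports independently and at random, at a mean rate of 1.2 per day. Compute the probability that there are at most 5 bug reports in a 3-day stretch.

0.8441

Over the interval, μ = 1.2 × 3 = 3.6 (a 3-day stretch = 3 days).
P(N ≤ 5) = Σ_{j=0}^{5} e^(−μ) μ^j/j! ≈ 0.8441.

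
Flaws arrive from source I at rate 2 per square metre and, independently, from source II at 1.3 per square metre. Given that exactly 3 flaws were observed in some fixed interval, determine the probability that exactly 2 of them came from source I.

0.4341

Given the total, each event is independently from source I with probability p = λ_I/(λ_I+λ_II) = 2/3.3 ≈ 0.6061.
So K ~ Binomial(3, 2/3.3): P(K = 2) = C(3,2) · (2/3.3)^2 · (1.3/3.3)^1 ≈ 0.4341.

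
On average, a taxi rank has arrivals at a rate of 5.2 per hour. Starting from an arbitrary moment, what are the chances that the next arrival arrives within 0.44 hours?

0.8985

Inter-arrival times are exponential with rate λ = 5.2 per hour.
P(T ≤ 0.44) = 1 − e^(−λt) = 1 − e^(−5.2 × 0.44) = 1 − e^(−2.288) ≈ 0.8985.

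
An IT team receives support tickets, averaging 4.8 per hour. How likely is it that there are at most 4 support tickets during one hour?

With mean μ = 4.8 per hour,
P(N ≤ 4) = Σ_{j=0}^{4} e^(−μ) μ^j/j! ≈ 0.4763.

0.4763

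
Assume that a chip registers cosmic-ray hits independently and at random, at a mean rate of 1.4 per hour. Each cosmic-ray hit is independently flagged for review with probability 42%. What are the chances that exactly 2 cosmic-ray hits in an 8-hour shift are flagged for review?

0.1002

Thinning: the cosmic-ray hits that are flagged for review themselves form a Poisson process with rate 0.42 × 1.4 = 0.588 per hour.
Over the interval, μ = 0.588 × 8 = 4.704 (an 8-hour shift = 8 hours).
P(N = 2) = e^(−4.704) · 4.704^2/2! ≈ 0.1002.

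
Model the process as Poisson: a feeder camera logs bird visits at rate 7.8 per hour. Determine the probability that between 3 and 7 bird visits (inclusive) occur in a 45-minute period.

Over the interval, μ = 7.8 × 0.75 = 5.85 (a 45-minute period = 0.75 hours).
P(3 ≤ N ≤ 7) = Σ_{j=3}^{7} e^(−5.85) · 5.85^j/j! ≈ 0.6954.

0.6954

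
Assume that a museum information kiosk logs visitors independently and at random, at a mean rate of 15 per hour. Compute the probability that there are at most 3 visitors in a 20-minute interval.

0.2650

Over the interval, μ = 15 × 1/3 = 5 (a 20-minute interval = 1/3 hours).
P(N ≤ 3) = Σ_{j=0}^{3} e^(−μ) μ^j/j! ≈ 0.2650.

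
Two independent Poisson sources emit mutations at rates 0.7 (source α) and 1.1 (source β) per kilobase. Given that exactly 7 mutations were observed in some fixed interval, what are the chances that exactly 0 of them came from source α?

0.0318

Given the total, each event is independently from source α with probability p = λ_α/(λ_α+λ_β) = 0.7/1.8 ≈ 0.3889.
So K ~ Binomial(7, 0.7/1.8): P(K = 0) = C(7,0) · (0.7/1.8)^0 · (1.1/1.8)^7 ≈ 0.0318.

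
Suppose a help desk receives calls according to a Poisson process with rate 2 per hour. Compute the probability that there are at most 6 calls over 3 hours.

0.6063

Over the interval, μ = 2 × 3 = 6 (3 hours).
P(N ≤ 6) = Σ_{j=0}^{6} e^(−μ) μ^j/j! ≈ 0.6063.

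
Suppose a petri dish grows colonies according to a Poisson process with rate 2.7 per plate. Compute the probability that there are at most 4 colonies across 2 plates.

0.3733

Over the interval, μ = 2.7 × 2 = 5.4 (2 plates).
P(N ≤ 4) = Σ_{j=0}^{4} e^(−μ) μ^j/j! ≈ 0.3733.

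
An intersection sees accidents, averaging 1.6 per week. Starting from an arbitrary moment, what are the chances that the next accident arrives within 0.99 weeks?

Inter-arrival times are exponential with rate λ = 1.6 per week.
P(T ≤ 0.99) = 1 − e^(−λt) = 1 − e^(−1.6 × 0.99) = 1 − e^(−1.584) ≈ 0.7948.

0.7948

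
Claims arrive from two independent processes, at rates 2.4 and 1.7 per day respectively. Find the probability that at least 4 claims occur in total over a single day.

Independent Poisson processes superpose: combined rate λ = 2.4 + 1.7 = 4.1 per day.
So μ = 4.1.
P(N ≥ 4) = 1 − P(N ≤ 3) ≈ 0.5858.

0.5858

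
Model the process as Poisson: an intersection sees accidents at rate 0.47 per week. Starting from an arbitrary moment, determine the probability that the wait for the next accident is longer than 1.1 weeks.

0.5963

The wait for the next event is exponential with rate λ = 0.47 per week.
P(T > 1.1) = e^(−λt) = e^(−0.47 × 1.1) = e^(−0.517) ≈ 0.5963.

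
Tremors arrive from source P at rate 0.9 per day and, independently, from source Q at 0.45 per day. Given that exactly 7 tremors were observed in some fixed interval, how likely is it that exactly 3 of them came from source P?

0.1280

Given the total, each event is independently from source P with probability p = λ_P/(λ_P+λ_Q) = 0.9/1.35 ≈ 0.6667.
So K ~ Binomial(7, 0.9/1.35): P(K = 3) = C(7,3) · (0.9/1.35)^3 · (0.45/1.35)^4 ≈ 0.1280.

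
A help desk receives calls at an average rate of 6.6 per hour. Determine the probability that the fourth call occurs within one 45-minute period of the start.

Over the interval, μ = 6.6 × 0.75 = 4.95 (a 45-minute period = 0.75 hours).
The fourth arrival falls in the interval iff at least 4 events occur there: P(S_4 ≤ t) = P(N ≥ 4) = 1 − P(N ≤ 3) ≈ 0.7279.

0.7279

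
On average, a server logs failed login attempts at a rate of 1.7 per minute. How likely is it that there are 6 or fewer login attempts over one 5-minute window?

0.2562

Over the interval, μ = 1.7 × 5 = 8.5 (a 5-minute window = 5 minutes).
P(N ≤ 6) = Σ_{j=0}^{6} e^(−μ) μ^j/j! ≈ 0.2562.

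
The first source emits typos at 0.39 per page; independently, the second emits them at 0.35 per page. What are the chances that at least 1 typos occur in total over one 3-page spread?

Independent Poisson processes superpose: combined rate λ = 0.39 + 0.35 = 0.74 per page.
Over the interval, μ = 0.74 × 3 = 2.22 (a 3-page spread = 3 pages).
P(N ≥ 1) = 1 − P(N ≤ 0) ≈ 0.8914.

0.8914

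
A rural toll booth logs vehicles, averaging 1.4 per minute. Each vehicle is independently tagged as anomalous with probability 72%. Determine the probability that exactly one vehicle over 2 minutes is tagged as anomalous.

0.2685

Thinning: the vehicles that are tagged as anomalous themselves form a Poisson process with rate 0.72 × 1.4 = 1.008 per minute.
Over the interval, μ = 1.008 × 2 = 2.016 (2 minutes).
P(N = 1) = e^(−2.016) · 2.016^1/1! ≈ 0.2685.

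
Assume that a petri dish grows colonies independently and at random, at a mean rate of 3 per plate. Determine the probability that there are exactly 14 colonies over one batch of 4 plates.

Over the interval, μ = 3 × 4 = 12 (a batch of 4 plates = 4 plates).
P(N = 14) = e^(−μ) μ^14/14! = e^(−12) · 12^14/87178291200 ≈ 0.0905.

0.0905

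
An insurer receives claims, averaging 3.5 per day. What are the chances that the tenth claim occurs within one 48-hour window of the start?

0.1695

Over the interval, μ = 3.5 × 2 = 7 (a 48-hour window = 2 days).
The tenth arrival falls in the interval iff at least 10 events occur there: P(S_10 ≤ t) = P(N ≥ 10) = 1 − P(N ≤ 9) ≈ 0.1695.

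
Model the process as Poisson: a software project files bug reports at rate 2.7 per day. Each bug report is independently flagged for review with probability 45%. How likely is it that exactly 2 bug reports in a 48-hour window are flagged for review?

Thinning: the bug reports that are flagged for review themselves form a Poisson process with rate 0.45 × 2.7 = 1.215 per day.
Over the interval, μ = 1.215 × 2 = 2.43 (a 48-hour window = 2 days).
P(N = 2) = e^(−2.43) · 2.43^2/2! ≈ 0.2599.

0.2599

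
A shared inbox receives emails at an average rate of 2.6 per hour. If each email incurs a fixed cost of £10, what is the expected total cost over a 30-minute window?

E[N] = 2.6 × 0.5 = 1.3 (a 30-minute window = 0.5 hours); E[cost] = 1.3 × £10 = £13.

£13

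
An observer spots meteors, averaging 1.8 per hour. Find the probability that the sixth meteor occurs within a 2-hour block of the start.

0.1559

Over the interval, μ = 1.8 × 2 = 3.6 (a 2-hour block = 2 hours).
The sixth arrival falls in the interval iff at least 6 events occur there: P(S_6 ≤ t) = P(N ≥ 6) = 1 − P(N ≤ 5) ≈ 0.1559.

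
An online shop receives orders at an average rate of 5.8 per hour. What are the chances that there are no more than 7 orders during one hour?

With mean μ = 5.8 per hour,
P(N ≤ 7) = Σ_{j=0}^{7} e^(−μ) μ^j/j! ≈ 0.7710.

0.7710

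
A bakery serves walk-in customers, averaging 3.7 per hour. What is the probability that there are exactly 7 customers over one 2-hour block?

Over the interval, μ = 3.7 × 2 = 7.4 (a 2-hour block = 2 hours).
P(N = 7) = e^(−μ) μ^7/7! = e^(−7.4) · 7.4^7/5040 ≈ 0.1474.

0.1474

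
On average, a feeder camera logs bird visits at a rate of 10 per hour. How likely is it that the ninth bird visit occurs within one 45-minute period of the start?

0.3380

Over the interval, μ = 10 × 0.75 = 7.5 (a 45-minute period = 0.75 hours).
The ninth arrival falls in the interval iff at least 9 events occur there: P(S_9 ≤ t) = P(N ≥ 9) = 1 − P(N ≤ 8) ≈ 0.3380.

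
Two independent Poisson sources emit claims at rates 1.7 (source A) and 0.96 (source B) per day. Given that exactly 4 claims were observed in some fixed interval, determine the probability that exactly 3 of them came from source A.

0.3768

Given the total, each event is independently from source A with probability p = λ_A/(λ_A+λ_B) = 1.7/2.66 ≈ 0.6391.
So K ~ Binomial(4, 1.7/2.66): P(K = 3) = C(4,3) · (1.7/2.66)^3 · (0.96/2.66)^1 ≈ 0.3768.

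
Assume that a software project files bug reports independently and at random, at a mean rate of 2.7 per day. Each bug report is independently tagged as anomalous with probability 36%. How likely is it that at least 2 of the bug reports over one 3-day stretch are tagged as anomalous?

0.7879

Thinning: the bug reports that are tagged as anomalous themselves form a Poisson process with rate 0.36 × 2.7 = 0.972 per day.
Over the interval, μ = 0.972 × 3 = 2.916 (a 3-day stretch = 3 days).
P(N ≥ 2) = 1 − P(N ≤ 1) ≈ 0.7879.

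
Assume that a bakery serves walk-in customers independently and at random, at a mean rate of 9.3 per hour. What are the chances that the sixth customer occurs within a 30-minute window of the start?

0.3229

Over the interval, μ = 9.3 × 0.5 = 4.65 (a 30-minute window = 0.5 hours).
The sixth arrival falls in the interval iff at least 6 events occur there: P(S_6 ≤ t) = P(N ≥ 6) = 1 − P(N ≤ 5) ≈ 0.3229.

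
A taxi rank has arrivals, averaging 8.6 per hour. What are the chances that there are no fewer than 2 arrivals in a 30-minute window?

0.9281

Over the interval, μ = 8.6 × 0.5 = 4.3 (a 30-minute window = 0.5 hours).
P(N ≥ 2) = 1 − P(N ≤ 1) = 1 − Σ_{j=0}^{1} e^(−μ) μ^j/j! ≈ 0.9281.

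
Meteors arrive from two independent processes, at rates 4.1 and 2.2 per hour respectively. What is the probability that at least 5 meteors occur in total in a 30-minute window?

Independent Poisson processes superpose: combined rate λ = 4.1 + 2.2 = 6.3 per hour.
Over the interval, μ = 6.3 × 0.5 = 3.15 (a 30-minute window = 0.5 hours).
P(N ≥ 5) = 1 − P(N ≤ 4) ≈ 0.2105.

0.2105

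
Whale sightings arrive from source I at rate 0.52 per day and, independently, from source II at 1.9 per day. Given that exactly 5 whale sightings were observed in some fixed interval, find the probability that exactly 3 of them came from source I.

Given the total, each event is independently from source I with probability p = λ_I/(λ_I+λ_II) = 0.52/2.42 ≈ 0.2149.
So K ~ Binomial(5, 0.52/2.42): P(K = 3) = C(5,3) · (0.52/2.42)^3 · (1.9/2.42)^2 ≈ 0.0612.

0.0612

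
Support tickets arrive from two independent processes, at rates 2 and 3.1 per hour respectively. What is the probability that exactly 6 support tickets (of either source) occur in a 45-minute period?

0.0949

Independent Poisson processes superpose: combined rate λ = 2 + 3.1 = 5.1 per hour.
Over the interval, μ = 5.1 × 0.75 = 3.825 (a 45-minute period = 0.75 hours).
P(N = 6) = e^(−3.825) · 3.825^6/6! ≈ 0.0949.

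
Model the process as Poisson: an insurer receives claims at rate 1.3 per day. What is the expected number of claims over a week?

E[N] = λt = 1.3 × 7 = 9.1 (a week = 7 days).

9.1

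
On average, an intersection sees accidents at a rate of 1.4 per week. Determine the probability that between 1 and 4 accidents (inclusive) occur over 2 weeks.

Over the interval, μ = 1.4 × 2 = 2.8 (2 weeks).
P(1 ≤ N ≤ 4) = Σ_{j=1}^{4} e^(−2.8) · 2.8^j/j! ≈ 0.7869.

0.7869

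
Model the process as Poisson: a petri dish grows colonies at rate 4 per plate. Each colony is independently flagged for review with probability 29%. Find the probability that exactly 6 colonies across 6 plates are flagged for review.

0.1498

Thinning: the colonies that are flagged for review themselves form a Poisson process with rate 0.29 × 4 = 1.16 per plate.
Over the interval, μ = 1.16 × 6 = 6.96 (6 plates).
P(N = 6) = e^(−6.96) · 6.96^6/6! ≈ 0.1498.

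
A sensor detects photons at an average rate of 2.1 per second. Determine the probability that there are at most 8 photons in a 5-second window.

Over the interval, μ = 2.1 × 5 = 10.5 (a 5-second window = 5 seconds).
P(N ≤ 8) = Σ_{j=0}^{8} e^(−μ) μ^j/j! ≈ 0.2794.

0.2794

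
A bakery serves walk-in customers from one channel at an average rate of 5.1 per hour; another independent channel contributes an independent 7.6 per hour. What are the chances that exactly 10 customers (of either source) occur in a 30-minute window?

0.0513

Independent Poisson processes superpose: combined rate λ = 5.1 + 7.6 = 12.7 per hour.
Over the interval, μ = 12.7 × 0.5 = 6.35 (a 30-minute window = 0.5 hours).
P(N = 10) = e^(−6.35) · 6.35^10/10! ≈ 0.0513.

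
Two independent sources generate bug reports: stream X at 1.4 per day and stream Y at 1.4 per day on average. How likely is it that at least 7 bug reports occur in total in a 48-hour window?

Independent Poisson processes superpose: combined rate λ = 1.4 + 1.4 = 2.8 per day.
Over the interval, μ = 2.8 × 2 = 5.6 (a 48-hour window = 2 days).
P(N ≥ 7) = 1 − P(N ≤ 6) ≈ 0.3297.

0.3297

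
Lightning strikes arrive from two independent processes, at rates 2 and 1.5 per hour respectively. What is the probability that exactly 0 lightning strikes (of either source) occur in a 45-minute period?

Independent Poisson processes superpose: combined rate λ = 2 + 1.5 = 3.5 per hour.
Over the interval, μ = 3.5 × 0.75 = 2.625 (a 45-minute period = 0.75 hours).
P(N = 0) = e^(−2.625) · 2.625^0/0! ≈ 0.0724.

0.0724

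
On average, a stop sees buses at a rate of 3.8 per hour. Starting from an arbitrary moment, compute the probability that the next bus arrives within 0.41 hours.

0.7894

Inter-arrival times are exponential with rate λ = 3.8 per hour.
P(T ≤ 0.41) = 1 − e^(−λt) = 1 − e^(−3.8 × 0.41) = 1 − e^(−1.558) ≈ 0.7894.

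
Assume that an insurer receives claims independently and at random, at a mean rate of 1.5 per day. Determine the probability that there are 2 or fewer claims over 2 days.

Over the interval, μ = 1.5 × 2 = 3 (2 days).
P(N ≤ 2) = Σ_{j=0}^{2} e^(−μ) μ^j/j! ≈ 0.4232.

0.4232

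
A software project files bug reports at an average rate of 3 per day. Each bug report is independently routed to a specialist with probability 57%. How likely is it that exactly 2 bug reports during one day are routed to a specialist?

0.2644

Thinning: the bug reports that are routed to a specialist themselves form a Poisson process with rate 0.57 × 3 = 1.71 per day.
So μ = 1.71.
P(N = 2) = e^(−1.71) · 1.71^2/2! ≈ 0.2644.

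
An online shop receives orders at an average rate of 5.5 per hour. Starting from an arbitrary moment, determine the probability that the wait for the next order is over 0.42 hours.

The wait for the next event is exponential with rate λ = 5.5 per hour.
P(T > 0.42) = e^(−λt) = e^(−5.5 × 0.42) = e^(−2.31) ≈ 0.0993.

0.0993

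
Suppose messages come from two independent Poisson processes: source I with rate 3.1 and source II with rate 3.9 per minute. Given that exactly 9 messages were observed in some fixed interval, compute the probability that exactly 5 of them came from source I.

Given the total, each event is independently from source I with probability p = λ_I/(λ_I+λ_II) = 3.1/7 ≈ 0.4429.
So K ~ Binomial(9, 3.1/7): P(K = 5) = C(9,5) · (3.1/7)^5 · (3.9/7)^4 ≈ 0.2068.

0.2068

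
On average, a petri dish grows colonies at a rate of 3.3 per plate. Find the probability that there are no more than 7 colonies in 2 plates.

Over the interval, μ = 3.3 × 2 = 6.6 (2 plates).
P(N ≤ 7) = Σ_{j=0}^{7} e^(−μ) μ^j/j! ≈ 0.6581.

0.6581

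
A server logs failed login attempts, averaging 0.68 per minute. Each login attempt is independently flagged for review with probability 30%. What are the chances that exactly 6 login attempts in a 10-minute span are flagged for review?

0.0130

Thinning: the login attempts that are flagged for review themselves form a Poisson process with rate 0.3 × 0.68 = 0.204 per minute.
Over the interval, μ = 0.204 × 10 = 2.04 (a 10-minute span = 10 minutes).
P(N = 6) = e^(−2.04) · 2.04^6/6! ≈ 0.0130.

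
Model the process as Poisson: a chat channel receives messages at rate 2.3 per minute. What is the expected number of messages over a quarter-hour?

34.5

E[N] = λt = 2.3 × 15 = 34.5 (a quarter-hour = 15 minutes).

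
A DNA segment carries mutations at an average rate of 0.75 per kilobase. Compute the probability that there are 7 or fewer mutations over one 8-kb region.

0.7440

Over the interval, μ = 0.75 × 8 = 6 (an 8-kb region = 8 kilobases).
P(N ≤ 7) = Σ_{j=0}^{7} e^(−μ) μ^j/j! ≈ 0.7440.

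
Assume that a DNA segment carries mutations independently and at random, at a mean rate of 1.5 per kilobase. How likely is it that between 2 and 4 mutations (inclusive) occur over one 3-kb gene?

Over the interval, μ = 1.5 × 3 = 4.5 (a 3-kb gene = 3 kilobases).
P(2 ≤ N ≤ 4) = Σ_{j=2}^{4} e^(−4.5) · 4.5^j/j! ≈ 0.4710.

0.4710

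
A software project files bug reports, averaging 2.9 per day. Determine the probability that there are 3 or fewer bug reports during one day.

0.6696

With mean μ = 2.9 per day,
P(N ≤ 3) = Σ_{j=0}^{3} e^(−μ) μ^j/j! ≈ 0.6696.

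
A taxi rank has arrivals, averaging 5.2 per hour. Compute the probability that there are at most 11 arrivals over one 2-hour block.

0.6505

Over the interval, μ = 5.2 × 2 = 10.4 (a 2-hour block = 2 hours).
P(N ≤ 11) = Σ_{j=0}^{11} e^(−μ) μ^j/j! ≈ 0.6505.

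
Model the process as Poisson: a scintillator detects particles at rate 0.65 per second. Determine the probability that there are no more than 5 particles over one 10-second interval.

Over the interval, μ = 0.65 × 10 = 6.5 (a 10-second interval = 10 seconds).
P(N ≤ 5) = Σ_{j=0}^{5} e^(−μ) μ^j/j! ≈ 0.3690.

0.3690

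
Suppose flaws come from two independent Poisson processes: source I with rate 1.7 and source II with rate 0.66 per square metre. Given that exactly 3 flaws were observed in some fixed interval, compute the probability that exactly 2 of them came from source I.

Given the total, each event is independently from source I with probability p = λ_I/(λ_I+λ_II) = 1.7/2.36 ≈ 0.7203.
So K ~ Binomial(3, 1.7/2.36): P(K = 2) = C(3,2) · (1.7/2.36)^2 · (0.66/2.36)^1 ≈ 0.4353.

0.4353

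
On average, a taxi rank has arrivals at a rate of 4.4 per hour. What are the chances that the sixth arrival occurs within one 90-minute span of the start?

0.6453

Over the interval, μ = 4.4 × 1.5 = 6.6 (a 90-minute span = 1.5 hours).
The sixth arrival falls in the interval iff at least 6 events occur there: P(S_6 ≤ t) = P(N ≥ 6) = 1 − P(N ≤ 5) ≈ 0.6453.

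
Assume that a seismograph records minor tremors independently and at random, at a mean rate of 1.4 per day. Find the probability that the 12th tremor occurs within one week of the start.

Over the interval, μ = 1.4 × 7 = 9.8 (a week = 7 days).
The 12th arrival falls in the interval iff at least 12 events occur there: P(S_12 ≤ t) = P(N ≥ 12) = 1 − P(N ≤ 11) ≈ 0.2807.

0.2807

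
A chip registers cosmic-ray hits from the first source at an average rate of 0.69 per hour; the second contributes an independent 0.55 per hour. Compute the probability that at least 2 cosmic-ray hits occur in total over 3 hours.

Independent Poisson processes superpose: combined rate λ = 0.69 + 0.55 = 1.24 per hour.
Over the interval, μ = 1.24 × 3 = 3.72 (3 hours).
P(N ≥ 2) = 1 − P(N ≤ 1) ≈ 0.8856.

0.8856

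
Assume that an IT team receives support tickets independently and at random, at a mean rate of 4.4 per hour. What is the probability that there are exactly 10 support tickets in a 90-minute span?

Over the interval, μ = 4.4 × 1.5 = 6.6 (a 90-minute span = 1.5 hours).
P(N = 10) = e^(−μ) μ^10/10! = e^(−6.6) · 6.6^10/3628800 ≈ 0.0588.

0.0588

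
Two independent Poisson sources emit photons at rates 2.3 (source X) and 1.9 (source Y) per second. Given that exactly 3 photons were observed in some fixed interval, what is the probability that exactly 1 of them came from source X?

Given the total, each event is independently from source X with probability p = λ_X/(λ_X+λ_Y) = 2.3/4.2 ≈ 0.5476.
So K ~ Binomial(3, 2.3/4.2): P(K = 1) = C(3,1) · (2.3/4.2)^1 · (1.9/4.2)^2 ≈ 0.3362.

0.3362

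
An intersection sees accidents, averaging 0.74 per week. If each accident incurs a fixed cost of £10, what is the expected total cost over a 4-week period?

£29.6

E[N] = 0.74 × 4 = 2.96 (a 4-week period = 4 weeks); E[cost] = 2.96 × £10 = £29.6.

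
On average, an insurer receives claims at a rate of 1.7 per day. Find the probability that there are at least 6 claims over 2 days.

0.1295

Over the interval, μ = 1.7 × 2 = 3.4 (2 days).
P(N ≥ 6) = 1 − P(N ≤ 5) = 1 − Σ_{j=0}^{5} e^(−μ) μ^j/j! ≈ 0.1295.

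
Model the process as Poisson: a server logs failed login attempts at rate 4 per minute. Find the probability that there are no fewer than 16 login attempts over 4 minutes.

Over the interval, μ = 4 × 4 = 16 (4 minutes).
P(N ≥ 16) = 1 − P(N ≤ 15) = 1 − Σ_{j=0}^{15} e^(−μ) μ^j/j! ≈ 0.5333.

0.5333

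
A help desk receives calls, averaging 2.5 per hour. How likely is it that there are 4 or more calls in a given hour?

0.2424

With mean μ = 2.5 per hour,
P(N ≥ 4) = 1 − P(N ≤ 3) = 1 − Σ_{j=0}^{3} e^(−μ) μ^j/j! ≈ 0.2424.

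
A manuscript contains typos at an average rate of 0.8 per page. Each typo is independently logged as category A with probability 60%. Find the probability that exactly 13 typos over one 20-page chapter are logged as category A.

Thinning: the typos that are logged as category A themselves form a Poisson process with rate 0.6 × 0.8 = 0.48 per page.
Over the interval, μ = 0.48 × 20 = 9.6 (a 20-page chapter = 20 pages).
P(N = 13) = e^(−9.6) · 9.6^13/13! ≈ 0.0640.

0.0640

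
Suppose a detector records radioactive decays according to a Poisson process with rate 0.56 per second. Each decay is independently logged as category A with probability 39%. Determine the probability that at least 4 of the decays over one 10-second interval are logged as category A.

Thinning: the decays that are logged as category A themselves form a Poisson process with rate 0.39 × 0.56 = 0.2184 per second.
Over the interval, μ = 0.2184 × 10 = 2.184 (a 10-second interval = 10 seconds).
P(N ≥ 4) = 1 − P(N ≤ 3) ≈ 0.1775.

0.1775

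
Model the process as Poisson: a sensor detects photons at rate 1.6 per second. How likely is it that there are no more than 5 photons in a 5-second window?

Over the interval, μ = 1.6 × 5 = 8 (a 5-second window = 5 seconds).
P(N ≤ 5) = Σ_{j=0}^{5} e^(−μ) μ^j/j! ≈ 0.1912.

0.1912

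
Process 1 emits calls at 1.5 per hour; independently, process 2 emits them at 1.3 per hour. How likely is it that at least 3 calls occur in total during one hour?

0.5305

Independent Poisson processes superpose: combined rate λ = 1.5 + 1.3 = 2.8 per hour.
So μ = 2.8.
P(N ≥ 3) = 1 − P(N ≤ 2) ≈ 0.5305.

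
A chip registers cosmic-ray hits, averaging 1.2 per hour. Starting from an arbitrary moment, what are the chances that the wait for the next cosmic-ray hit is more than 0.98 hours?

0.3085

The wait for the next event is exponential with rate λ = 1.2 per hour.
P(T > 0.98) = e^(−λt) = e^(−1.2 × 0.98) = e^(−1.176) ≈ 0.3085.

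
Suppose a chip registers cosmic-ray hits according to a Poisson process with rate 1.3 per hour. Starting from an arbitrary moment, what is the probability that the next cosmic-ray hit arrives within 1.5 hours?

Inter-arrival times are exponential with rate λ = 1.3 per hour.
P(T ≤ 1.5) = 1 − e^(−λt) = 1 − e^(−1.3 × 1.5) = 1 − e^(−1.95) ≈ 0.8577.

0.8577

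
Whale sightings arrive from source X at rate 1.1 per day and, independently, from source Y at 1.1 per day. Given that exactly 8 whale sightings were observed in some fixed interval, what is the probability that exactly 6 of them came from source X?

Given the total, each event is independently from source X with probability p = λ_X/(λ_X+λ_Y) = 1.1/2.2 = 0.5000.
So K ~ Binomial(8, 1.1/2.2): P(K = 6) = C(8,6) · (1.1/2.2)^6 · (1.1/2.2)^2 ≈ 0.1094.

0.1094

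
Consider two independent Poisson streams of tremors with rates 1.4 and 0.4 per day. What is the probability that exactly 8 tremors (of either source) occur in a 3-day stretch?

Independent Poisson processes superpose: combined rate λ = 1.4 + 0.4 = 1.8 per day.
Over the interval, μ = 1.8 × 3 = 5.4 (a 3-day stretch = 3 days).
P(N = 8) = e^(−5.4) · 5.4^8/8! ≈ 0.0810.

0.0810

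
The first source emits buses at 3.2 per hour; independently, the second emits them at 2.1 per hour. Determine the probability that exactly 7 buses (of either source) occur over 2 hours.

Independent Poisson processes superpose: combined rate λ = 3.2 + 2.1 = 5.3 per hour.
Over the interval, μ = 5.3 × 2 = 10.6 (2 hours).
P(N = 7) = e^(−10.6) · 10.6^7/7! ≈ 0.0743.

0.0743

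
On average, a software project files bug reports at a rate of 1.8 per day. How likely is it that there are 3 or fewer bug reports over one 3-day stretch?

Over the interval, μ = 1.8 × 3 = 5.4 (a 3-day stretch = 3 days).
P(N ≤ 3) = Σ_{j=0}^{3} e^(−μ) μ^j/j! ≈ 0.2133.

0.2133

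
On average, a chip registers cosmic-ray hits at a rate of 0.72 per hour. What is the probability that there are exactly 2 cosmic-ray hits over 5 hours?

Over the interval, μ = 0.72 × 5 = 3.6 (5 hours).
P(N = 2) = e^(−μ) μ^2/2! = e^(−3.6) · 3.6^2/2 ≈ 0.1771.

0.1771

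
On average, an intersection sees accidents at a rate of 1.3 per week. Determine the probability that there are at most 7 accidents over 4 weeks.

0.8449

Over the interval, μ = 1.3 × 4 = 5.2 (4 weeks).
P(N ≤ 7) = Σ_{j=0}^{7} e^(−μ) μ^j/j! ≈ 0.8449.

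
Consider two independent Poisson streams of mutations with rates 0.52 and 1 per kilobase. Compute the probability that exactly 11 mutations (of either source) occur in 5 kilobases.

0.0613

Independent Poisson processes superpose: combined rate λ = 0.52 + 1 = 1.52 per kilobase.
Over the interval, μ = 1.52 × 5 = 7.6 (5 kilobases).
P(N = 11) = e^(−7.6) · 7.6^11/11! ≈ 0.0613.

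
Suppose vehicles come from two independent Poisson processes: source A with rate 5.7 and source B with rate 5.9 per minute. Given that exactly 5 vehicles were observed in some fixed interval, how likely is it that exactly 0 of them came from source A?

0.0340

Given the total, each event is independently from source A with probability p = λ_A/(λ_A+λ_B) = 5.7/11.6 ≈ 0.4914.
So K ~ Binomial(5, 5.7/11.6): P(K = 0) = C(5,0) · (5.7/11.6)^0 · (5.9/11.6)^5 ≈ 0.0340.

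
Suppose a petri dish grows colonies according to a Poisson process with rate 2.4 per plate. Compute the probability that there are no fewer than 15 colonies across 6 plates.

Over the interval, μ = 2.4 × 6 = 14.4 (6 plates).
P(N ≥ 15) = 1 − P(N ≤ 14) = 1 − Σ_{j=0}^{14} e^(−μ) μ^j/j! ≈ 0.4719.

0.4719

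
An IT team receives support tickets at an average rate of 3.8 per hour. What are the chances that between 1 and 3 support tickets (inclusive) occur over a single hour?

With mean μ = 3.8 per hour,
P(1 ≤ N ≤ 3) = Σ_{j=1}^{3} e^(−3.8) · 3.8^j/j! ≈ 0.4511.

0.4511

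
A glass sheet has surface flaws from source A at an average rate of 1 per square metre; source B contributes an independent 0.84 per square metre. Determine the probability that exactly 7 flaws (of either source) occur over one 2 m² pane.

Independent Poisson processes superpose: combined rate λ = 1 + 0.84 = 1.84 per square metre.
Over the interval, μ = 1.84 × 2 = 3.68 (a 2 m² pane = 2 square metres).
P(N = 7) = e^(−3.68) · 3.68^7/7! ≈ 0.0457.

0.0457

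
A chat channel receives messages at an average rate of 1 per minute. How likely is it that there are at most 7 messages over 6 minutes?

0.7440

Over the interval, μ = 1 × 6 = 6 (6 minutes).
P(N ≤ 7) = Σ_{j=0}^{7} e^(−μ) μ^j/j! ≈ 0.7440.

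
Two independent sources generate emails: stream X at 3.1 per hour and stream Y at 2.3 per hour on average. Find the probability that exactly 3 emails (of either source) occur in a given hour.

Independent Poisson processes superpose: combined rate λ = 3.1 + 2.3 = 5.4 per hour.
So μ = 5.4.
P(N = 3) = e^(−5.4) · 5.4^3/3! ≈ 0.1185.

0.1185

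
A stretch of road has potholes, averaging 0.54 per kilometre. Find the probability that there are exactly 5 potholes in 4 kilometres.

Over the interval, μ = 0.54 × 4 = 2.16 (4 kilometres).
P(N = 5) = e^(−μ) μ^5/5! = e^(−2.16) · 2.16^5/120 ≈ 0.0452.

0.0452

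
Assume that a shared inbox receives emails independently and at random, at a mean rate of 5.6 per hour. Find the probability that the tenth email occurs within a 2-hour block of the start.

0.6808

Over the interval, μ = 5.6 × 2 = 11.2 (a 2-hour block = 2 hours).
The tenth arrival falls in the interval iff at least 10 events occur there: P(S_10 ≤ t) = P(N ≥ 10) = 1 − P(N ≤ 9) ≈ 0.6808.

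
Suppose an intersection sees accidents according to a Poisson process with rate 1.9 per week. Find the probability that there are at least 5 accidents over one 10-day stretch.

Over the interval, μ = 1.9 × 10/7 ≈ 2.71429 (a 10-day stretch = 10/7 weeks).
P(N ≥ 5) = 1 − P(N ≤ 4) = 1 − Σ_{j=0}^{4} e^(−μ) μ^j/j! ≈ 0.1392.

0.1392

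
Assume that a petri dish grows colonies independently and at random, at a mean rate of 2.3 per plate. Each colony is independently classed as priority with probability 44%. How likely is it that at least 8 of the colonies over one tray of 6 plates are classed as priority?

Thinning: the colonies that are classed as priority themselves form a Poisson process with rate 0.44 × 2.3 = 1.012 per plate.
Over the interval, μ = 1.012 × 6 = 6.072 (a tray of 6 plates = 6 plates).
P(N ≥ 8) = 1 − P(N ≤ 7) ≈ 0.2660.

0.2660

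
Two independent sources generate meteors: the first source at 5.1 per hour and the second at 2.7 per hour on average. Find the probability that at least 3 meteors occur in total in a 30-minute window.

Independent Poisson processes superpose: combined rate λ = 5.1 + 2.7 = 7.8 per hour.
Over the interval, μ = 7.8 × 0.5 = 3.9 (a 30-minute window = 0.5 hours).
P(N ≥ 3) = 1 − P(N ≤ 2) ≈ 0.7469.

0.7469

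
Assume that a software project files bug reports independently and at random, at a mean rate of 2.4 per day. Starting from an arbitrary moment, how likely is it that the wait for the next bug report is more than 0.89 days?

The wait for the next event is exponential with rate λ = 2.4 per day.
P(T > 0.89) = e^(−λt) = e^(−2.4 × 0.89) = e^(−2.136) ≈ 0.1181.

0.1181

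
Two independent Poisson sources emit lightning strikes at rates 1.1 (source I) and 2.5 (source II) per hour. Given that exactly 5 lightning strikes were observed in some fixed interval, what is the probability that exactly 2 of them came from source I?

Given the total, each event is independently from source I with probability p = λ_I/(λ_I+λ_II) = 1.1/3.6 ≈ 0.3056.
So K ~ Binomial(5, 1.1/3.6): P(K = 2) = C(5,2) · (1.1/3.6)^2 · (2.5/3.6)^3 ≈ 0.3127.

0.3127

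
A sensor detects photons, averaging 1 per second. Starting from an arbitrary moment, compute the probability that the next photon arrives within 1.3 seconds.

Inter-arrival times are exponential with rate λ = 1 per second.
P(T ≤ 1.3) = 1 − e^(−λt) = 1 − e^(−1 × 1.3) = 1 − e^(−1.3) ≈ 0.7275.

0.7275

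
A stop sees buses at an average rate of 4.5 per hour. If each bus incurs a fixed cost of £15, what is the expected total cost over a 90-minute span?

E[N] = 4.5 × 1.5 = 6.75 (a 90-minute span = 1.5 hours); E[cost] = 6.75 × £15 = £101.25.

£101.25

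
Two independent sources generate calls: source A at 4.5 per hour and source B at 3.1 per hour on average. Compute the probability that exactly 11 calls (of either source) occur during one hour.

0.0613

Independent Poisson processes superpose: combined rate λ = 4.5 + 3.1 = 7.6 per hour.
So μ = 7.6.
P(N = 11) = e^(−7.6) · 7.6^11/11! ≈ 0.0613.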